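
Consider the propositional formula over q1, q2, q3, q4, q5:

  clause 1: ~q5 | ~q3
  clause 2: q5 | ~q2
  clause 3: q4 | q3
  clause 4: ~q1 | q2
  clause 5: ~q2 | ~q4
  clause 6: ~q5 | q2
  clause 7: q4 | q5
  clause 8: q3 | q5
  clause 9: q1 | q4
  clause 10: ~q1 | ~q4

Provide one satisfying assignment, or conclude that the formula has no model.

q1: 0, q2: 0, q3: 1, q4: 1, q5: 0

Suppose q5 = 0.
Unit clause (~q2) forces q2 = 0.
Unit clause (~q1) forces q1 = 0.
Unit clause (q4) forces q4 = 1.
Unit clause (q3) forces q3 = 1.
Every clause now holds.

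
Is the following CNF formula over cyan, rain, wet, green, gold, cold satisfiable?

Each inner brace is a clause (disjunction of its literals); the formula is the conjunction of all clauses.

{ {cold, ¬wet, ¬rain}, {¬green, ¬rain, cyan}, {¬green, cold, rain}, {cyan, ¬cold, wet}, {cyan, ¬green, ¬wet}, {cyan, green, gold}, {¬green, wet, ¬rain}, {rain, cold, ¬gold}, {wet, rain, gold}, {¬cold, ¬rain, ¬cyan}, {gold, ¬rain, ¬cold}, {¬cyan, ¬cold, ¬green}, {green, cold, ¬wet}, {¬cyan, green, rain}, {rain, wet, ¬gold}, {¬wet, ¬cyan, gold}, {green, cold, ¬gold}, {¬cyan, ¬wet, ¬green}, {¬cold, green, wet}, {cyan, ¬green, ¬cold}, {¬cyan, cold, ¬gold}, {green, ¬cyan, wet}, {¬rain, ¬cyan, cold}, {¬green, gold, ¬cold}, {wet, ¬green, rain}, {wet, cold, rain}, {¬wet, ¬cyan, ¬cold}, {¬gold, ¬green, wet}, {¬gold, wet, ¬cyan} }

Suppose cold = True.
Suppose cyan = False.
The clause (wet) is unit, so wet = True.
The clause (¬green) is unit, so green = False.
The clause (gold) is unit, so gold = True.
All clauses hold; rain can take either value.
A satisfying assignment: cyan=False,  rain=True,  wet=True,  green=False,  gold=True,  cold=True.

Satisfiable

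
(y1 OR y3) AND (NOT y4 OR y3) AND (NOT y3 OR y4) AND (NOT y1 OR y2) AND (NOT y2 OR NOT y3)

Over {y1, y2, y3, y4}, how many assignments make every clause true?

2

There are 2^4 = 16 truth assignments over (y1, y2, y3, y4).
Check each against the 5 clauses (columns in the order y1, y2, y3, y4):
  F F F F  ✗ fails (y1 OR y3)
  F F F T  ✗ fails (y1 OR y3)
  F F T F  ✗ fails (NOT y3 OR y4)
  F F T T  ✓ satisfies all
  F T F F  ✗ fails (y1 OR y3)
  F T F T  ✗ fails (y1 OR y3)
  F T T F  ✗ fails (NOT y3 OR y4)
  F T T T  ✗ fails (NOT y2 OR NOT y3)
  T F F F  ✗ fails (NOT y1 OR y2)
  T F F T  ✗ fails (NOT y4 OR y3)
  T F T F  ✗ fails (NOT y3 OR y4)
  T F T T  ✗ fails (NOT y1 OR y2)
  T T F F  ✓ satisfies all
  T T F T  ✗ fails (NOT y4 OR y3)
  T T T F  ✗ fails (NOT y3 OR y4)
  T T T T  ✗ fails (NOT y2 OR NOT y3)
2 of the 16 rows are models.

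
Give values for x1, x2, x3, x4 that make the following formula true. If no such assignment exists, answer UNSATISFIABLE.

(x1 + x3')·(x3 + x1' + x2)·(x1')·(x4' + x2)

x1: 0,  x2: 1,  x3: 0,  x4: 1

The clause (x1') is unit, so x1 = 0.
The clause (x3') is unit, so x3 = 0.
Case x4 = 1:
The clause (x2) is unit, so x2 = 1.
All clauses are satisfied.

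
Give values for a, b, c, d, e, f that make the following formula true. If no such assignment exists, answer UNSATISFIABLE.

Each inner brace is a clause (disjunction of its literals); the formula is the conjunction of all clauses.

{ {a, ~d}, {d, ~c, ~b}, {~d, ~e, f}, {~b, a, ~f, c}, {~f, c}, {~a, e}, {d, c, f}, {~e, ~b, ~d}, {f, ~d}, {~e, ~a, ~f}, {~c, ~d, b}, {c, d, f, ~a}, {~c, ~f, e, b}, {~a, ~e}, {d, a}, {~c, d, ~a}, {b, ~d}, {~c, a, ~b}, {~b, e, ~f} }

Suppose a = 1.
(e) alone gives e = 1.
Now (~e) is unsatisfied and unit — conflict.
That branch fails; take a = 0 instead.
(~d) alone gives d = 0.
Now (d) is unsatisfied and unit — conflict.
Either choice for a ends in contradiction.

UNSATISFIABLE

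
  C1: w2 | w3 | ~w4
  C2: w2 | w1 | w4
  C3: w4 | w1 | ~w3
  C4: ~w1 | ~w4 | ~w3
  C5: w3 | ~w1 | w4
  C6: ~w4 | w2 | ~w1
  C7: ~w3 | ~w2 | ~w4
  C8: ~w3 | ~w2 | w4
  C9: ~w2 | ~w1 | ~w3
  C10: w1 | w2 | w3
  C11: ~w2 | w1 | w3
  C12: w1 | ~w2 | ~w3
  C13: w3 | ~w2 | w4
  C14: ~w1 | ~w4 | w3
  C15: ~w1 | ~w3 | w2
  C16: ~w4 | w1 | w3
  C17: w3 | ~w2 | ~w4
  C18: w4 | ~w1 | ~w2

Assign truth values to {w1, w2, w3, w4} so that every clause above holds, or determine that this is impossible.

w1: 0,  w2: 0,  w3: 1,  w4: 1

Case w2 = 0:
Case w3 = 1:
Unit clause (~w1) forces w1 = 0.
Unit clause (w4) forces w4 = 1.
This assignment satisfies each clause.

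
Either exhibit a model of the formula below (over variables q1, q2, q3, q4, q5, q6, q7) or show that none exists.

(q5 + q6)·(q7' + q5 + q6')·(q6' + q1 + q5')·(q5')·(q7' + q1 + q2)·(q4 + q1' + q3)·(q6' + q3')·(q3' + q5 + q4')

From the singleton clause (q5'), q5 = 0.
From the singleton clause (q6), q6 = 1.
From the singleton clause (q7'), q7 = 0.
From the singleton clause (q3'), q3 = 0.
Case q4 = 0:
From the singleton clause (q1'), q1 = 0.
All clauses hold; q2 can take either value.

q1 ↦ 0,  q2 ↦ 0,  q3 ↦ 0,  q4 ↦ 0,  q5 ↦ 0,  q6 ↦ 1,  q7 ↦ 0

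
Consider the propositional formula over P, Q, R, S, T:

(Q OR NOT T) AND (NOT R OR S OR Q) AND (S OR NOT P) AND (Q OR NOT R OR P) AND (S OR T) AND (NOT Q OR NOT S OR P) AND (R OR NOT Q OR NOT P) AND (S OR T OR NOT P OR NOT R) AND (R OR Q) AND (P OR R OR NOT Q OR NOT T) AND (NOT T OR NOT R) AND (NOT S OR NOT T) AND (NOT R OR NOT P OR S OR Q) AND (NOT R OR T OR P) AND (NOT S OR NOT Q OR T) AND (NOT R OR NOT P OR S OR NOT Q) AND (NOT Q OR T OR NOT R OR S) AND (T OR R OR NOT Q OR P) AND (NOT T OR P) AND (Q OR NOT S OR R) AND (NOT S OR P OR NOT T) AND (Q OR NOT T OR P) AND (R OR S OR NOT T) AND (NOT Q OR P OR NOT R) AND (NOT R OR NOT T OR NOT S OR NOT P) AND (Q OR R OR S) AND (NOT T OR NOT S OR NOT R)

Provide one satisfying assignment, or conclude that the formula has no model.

P ↦ true, Q ↦ false, R ↦ true, S ↦ true, T ↦ false

Branch on Q: set Q = false.
From the singleton clause (NOT T), T = false.
From the singleton clause (S), S = true.
From the singleton clause (R), R = true.
From the singleton clause (P), P = true.
This assignment satisfies each clause.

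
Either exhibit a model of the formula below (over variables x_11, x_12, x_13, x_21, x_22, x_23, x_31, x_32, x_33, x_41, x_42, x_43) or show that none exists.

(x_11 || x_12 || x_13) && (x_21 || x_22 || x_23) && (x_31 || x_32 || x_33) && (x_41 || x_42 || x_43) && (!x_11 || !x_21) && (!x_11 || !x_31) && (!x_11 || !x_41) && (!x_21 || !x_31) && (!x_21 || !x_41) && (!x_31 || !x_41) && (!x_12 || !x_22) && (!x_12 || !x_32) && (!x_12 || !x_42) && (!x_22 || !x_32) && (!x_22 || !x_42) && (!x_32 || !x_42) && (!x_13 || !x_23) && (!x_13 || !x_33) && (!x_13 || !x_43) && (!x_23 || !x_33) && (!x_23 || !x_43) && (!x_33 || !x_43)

UNSATISFIABLE

Suppose x_11 = false.
Suppose x_12 = true.
The clause (!x_22) is unit, so x_22 = false.
The clause (!x_32) is unit, so x_32 = false.
The clause (!x_42) is unit, so x_42 = false.
Suppose x_21 = true.
The clause (!x_31) is unit, so x_31 = false.
The clause (x_33) is unit, so x_33 = true.
The clause (!x_41) is unit, so x_41 = false.
The clause (x_43) is unit, so x_43 = true.
Now (!x_43) is unsatisfied and unit — conflict.
Backtrack on x_21: now try x_21 = false.
The clause (x_23) is unit, so x_23 = true.
The clause (!x_13) is unit, so x_13 = false.
The clause (!x_33) is unit, so x_33 = false.
The clause (x_31) is unit, so x_31 = true.
The clause (!x_41) is unit, so x_41 = false.
The clause (x_43) is unit, so x_43 = true.
Now (!x_43) is unsatisfied and unit — conflict.
Either choice for x_21 ends in contradiction.
Backtrack on x_12: now try x_12 = false.
The clause (x_13) is unit, so x_13 = true.
The clause (!x_23) is unit, so x_23 = false.
The clause (!x_33) is unit, so x_33 = false.
The clause (!x_43) is unit, so x_43 = false.
Suppose x_21 = true.
The clause (!x_31) is unit, so x_31 = false.
The clause (x_32) is unit, so x_32 = true.
The clause (!x_41) is unit, so x_41 = false.
The clause (x_42) is unit, so x_42 = true.
Now (!x_42) is unsatisfied and unit — conflict.
Backtrack on x_21: now try x_21 = false.
The clause (x_22) is unit, so x_22 = true.
The clause (!x_32) is unit, so x_32 = false.
The clause (x_31) is unit, so x_31 = true.
The clause (!x_41) is unit, so x_41 = false.
The clause (x_42) is unit, so x_42 = true.
Now (!x_42) is unsatisfied and unit — conflict.
Either choice for x_21 ends in contradiction.
Either choice for x_12 ends in contradiction.
Backtrack on x_11: now try x_11 = true.
The clause (!x_21) is unit, so x_21 = false.
The clause (!x_31) is unit, so x_31 = false.
The clause (!x_41) is unit, so x_41 = false.
Suppose x_22 = true.
The clause (!x_12) is unit, so x_12 = false.
The clause (!x_32) is unit, so x_32 = false.
The clause (x_33) is unit, so x_33 = true.
The clause (!x_42) is unit, so x_42 = false.
The clause (x_43) is unit, so x_43 = true.
Now (!x_43) is unsatisfied and unit — conflict.
Backtrack on x_22: now try x_22 = false.
The clause (x_23) is unit, so x_23 = true.
The clause (!x_13) is unit, so x_13 = false.
The clause (!x_33) is unit, so x_33 = false.
The clause (x_32) is unit, so x_32 = true.
The clause (!x_12) is unit, so x_12 = false.
The clause (!x_42) is unit, so x_42 = false.
The clause (x_43) is unit, so x_43 = true.
Now (!x_43) is unsatisfied and unit — conflict.
Either choice for x_22 ends in contradiction.
Either choice for x_11 ends in contradiction.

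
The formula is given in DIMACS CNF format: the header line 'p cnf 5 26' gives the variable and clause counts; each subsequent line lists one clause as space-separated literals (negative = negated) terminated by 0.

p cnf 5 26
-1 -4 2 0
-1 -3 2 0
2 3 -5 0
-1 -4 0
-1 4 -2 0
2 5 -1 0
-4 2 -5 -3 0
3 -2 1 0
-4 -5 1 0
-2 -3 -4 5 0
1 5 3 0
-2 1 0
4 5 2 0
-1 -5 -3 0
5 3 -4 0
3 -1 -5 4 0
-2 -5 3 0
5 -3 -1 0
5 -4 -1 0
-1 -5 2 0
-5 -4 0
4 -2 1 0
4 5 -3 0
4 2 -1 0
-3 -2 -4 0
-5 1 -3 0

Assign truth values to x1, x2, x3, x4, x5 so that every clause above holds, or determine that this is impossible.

x1=False, x2=False, x3=True, x4=True, x5=False

Branch on x1: set x1 = False.
The clause (¬x2) is unit, so x2 = False.
Branch on x3: set x3 = True.
The clause (¬x5) is unit, so x5 = False.
The clause (x4) is unit, so x4 = True.
This assignment satisfies each clause.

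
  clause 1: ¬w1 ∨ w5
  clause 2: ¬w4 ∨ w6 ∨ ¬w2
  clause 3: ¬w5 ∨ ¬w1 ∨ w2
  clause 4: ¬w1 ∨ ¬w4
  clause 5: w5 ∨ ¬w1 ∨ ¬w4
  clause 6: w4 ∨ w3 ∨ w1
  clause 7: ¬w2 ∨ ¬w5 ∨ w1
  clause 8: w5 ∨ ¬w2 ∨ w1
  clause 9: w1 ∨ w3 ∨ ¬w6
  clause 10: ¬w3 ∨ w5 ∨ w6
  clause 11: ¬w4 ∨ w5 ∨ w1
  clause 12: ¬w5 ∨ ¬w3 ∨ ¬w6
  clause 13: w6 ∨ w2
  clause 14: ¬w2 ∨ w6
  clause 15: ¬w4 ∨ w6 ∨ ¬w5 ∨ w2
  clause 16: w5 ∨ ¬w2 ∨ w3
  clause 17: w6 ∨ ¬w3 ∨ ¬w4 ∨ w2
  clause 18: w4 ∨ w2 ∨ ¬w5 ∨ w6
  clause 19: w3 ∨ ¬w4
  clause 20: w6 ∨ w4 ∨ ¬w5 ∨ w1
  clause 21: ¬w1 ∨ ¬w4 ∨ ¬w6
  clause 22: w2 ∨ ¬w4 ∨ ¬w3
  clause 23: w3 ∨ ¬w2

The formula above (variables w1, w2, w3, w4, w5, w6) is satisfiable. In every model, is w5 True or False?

False

Suppose w5 = True.
Suppose w1 = False.
The clause (¬w2) is unit, so w2 = False.
The clause (w6) is unit, so w6 = True.
The clause (w3) is unit, so w3 = True.
That conflicts with the unit clause (¬w3).
Undo w1 and try w1 = True.
The clause (w2) is unit, so w2 = True.
The clause (¬w4) is unit, so w4 = False.
The clause (w6) is unit, so w6 = True.
The clause (¬w3) is unit, so w3 = False.
That conflicts with the unit clause (w3).
Neither w1 = True nor w1 = False works.
So every satisfying assignment has w5 = False.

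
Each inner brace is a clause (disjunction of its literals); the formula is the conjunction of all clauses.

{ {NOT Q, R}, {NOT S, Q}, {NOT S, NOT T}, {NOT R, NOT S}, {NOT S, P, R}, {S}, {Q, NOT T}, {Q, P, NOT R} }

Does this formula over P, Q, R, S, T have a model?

(S) alone gives S = true.
(Q) alone gives Q = true.
(R) alone gives R = true.
Now (NOT R) is unsatisfied and unit — conflict.
No assignment satisfies every clause.

Unsatisfiable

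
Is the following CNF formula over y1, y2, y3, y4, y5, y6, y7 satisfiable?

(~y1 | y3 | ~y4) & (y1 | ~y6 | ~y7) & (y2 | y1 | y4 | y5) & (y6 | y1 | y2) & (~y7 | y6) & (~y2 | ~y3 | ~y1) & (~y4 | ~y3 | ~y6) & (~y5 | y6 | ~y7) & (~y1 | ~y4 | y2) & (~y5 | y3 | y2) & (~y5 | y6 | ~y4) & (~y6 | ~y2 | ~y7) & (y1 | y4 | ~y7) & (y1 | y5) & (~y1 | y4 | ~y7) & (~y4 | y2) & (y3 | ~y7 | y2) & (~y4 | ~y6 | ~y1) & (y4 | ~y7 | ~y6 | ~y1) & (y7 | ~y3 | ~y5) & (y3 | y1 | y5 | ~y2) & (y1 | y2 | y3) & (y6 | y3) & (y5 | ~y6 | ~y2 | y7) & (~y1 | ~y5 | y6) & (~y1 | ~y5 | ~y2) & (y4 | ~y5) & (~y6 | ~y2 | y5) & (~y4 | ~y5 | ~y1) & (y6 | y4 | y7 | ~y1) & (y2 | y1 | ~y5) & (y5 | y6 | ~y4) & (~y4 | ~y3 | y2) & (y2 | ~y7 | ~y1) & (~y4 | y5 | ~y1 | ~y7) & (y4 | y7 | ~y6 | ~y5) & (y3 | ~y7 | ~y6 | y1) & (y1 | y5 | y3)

Branch on y7: set y7 = 0.
Branch on y1: set y1 = 1.
Branch on y3: set y3 = 1.
Unit clause (~y2) forces y2 = 0.
Unit clause (~y4) forces y4 = 0.
Unit clause (~y5) forces y5 = 0.
Unit clause (y6) forces y6 = 1.
All clauses are satisfied.
A satisfying assignment: y1=1,  y2=0,  y3=1,  y4=0,  y5=0,  y6=1,  y7=0.

Yes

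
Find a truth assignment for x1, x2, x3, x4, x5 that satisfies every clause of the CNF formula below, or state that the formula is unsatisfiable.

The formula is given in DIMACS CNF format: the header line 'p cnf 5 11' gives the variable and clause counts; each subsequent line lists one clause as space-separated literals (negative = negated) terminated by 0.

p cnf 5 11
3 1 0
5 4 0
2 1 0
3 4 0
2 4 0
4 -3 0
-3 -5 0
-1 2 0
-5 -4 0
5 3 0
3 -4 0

x1: True, x2: True, x3: True, x4: True, x5: False

Case x3 = True:
The clause (x4) is unit, so x4 = True.
The clause (¬x5) is unit, so x5 = False.
Case x2 = True:
All clauses hold; x1 can take either value.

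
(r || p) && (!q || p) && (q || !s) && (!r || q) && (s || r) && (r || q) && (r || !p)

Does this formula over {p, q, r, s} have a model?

Branch on r: set r = true.
From the singleton clause (q), q = true.
From the singleton clause (p), p = true.
Every clause is now satisfied; s is unconstrained.
A satisfying assignment: p: true; q: true; r: true; s: true.

Yes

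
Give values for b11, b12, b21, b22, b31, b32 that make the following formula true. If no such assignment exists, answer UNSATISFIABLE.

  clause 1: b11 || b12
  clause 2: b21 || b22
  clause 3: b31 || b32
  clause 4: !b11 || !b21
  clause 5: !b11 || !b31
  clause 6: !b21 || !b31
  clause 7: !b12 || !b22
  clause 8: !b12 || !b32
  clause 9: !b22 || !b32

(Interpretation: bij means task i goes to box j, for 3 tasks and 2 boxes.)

Branch on b11: set b11 = true.
Unit clause (!b21) forces b21 = false.
Unit clause (b22) forces b22 = true.
Unit clause (!b31) forces b31 = false.
Unit clause (b32) forces b32 = true.
But (!b32) is also a unit clause — contradiction.
Backtrack on b11: now try b11 = false.
Unit clause (b12) forces b12 = true.
Unit clause (!b22) forces b22 = false.
Unit clause (b21) forces b21 = true.
Unit clause (!b31) forces b31 = false.
Unit clause (b32) forces b32 = true.
But (!b32) is also a unit clause — contradiction.
Both values of b11 lead to a conflict.

UNSATISFIABLE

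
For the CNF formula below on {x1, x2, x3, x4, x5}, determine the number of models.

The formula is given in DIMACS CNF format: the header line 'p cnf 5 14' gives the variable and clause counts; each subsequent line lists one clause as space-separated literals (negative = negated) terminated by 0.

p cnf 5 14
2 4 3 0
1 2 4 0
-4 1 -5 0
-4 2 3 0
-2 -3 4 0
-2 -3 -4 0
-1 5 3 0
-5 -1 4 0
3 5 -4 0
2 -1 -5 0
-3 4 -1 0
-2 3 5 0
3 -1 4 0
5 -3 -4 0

There are 2^5 = 32 truth assignments over (x1, x2, x3, x4, x5).
Split on x3. With x3 = True, the clauses containing x3 are satisfied and ¬x3 drops from the rest; 0 of the 2^4 = 16 assignments to the other variables satisfy what remains.
With x3 = False, by the same count on the reduced clause set, 2 assignments work.
(One model: x1=F, x2=T, x3=F, x4=F, x5=T.)
Total: 0 + 2 = 2.

2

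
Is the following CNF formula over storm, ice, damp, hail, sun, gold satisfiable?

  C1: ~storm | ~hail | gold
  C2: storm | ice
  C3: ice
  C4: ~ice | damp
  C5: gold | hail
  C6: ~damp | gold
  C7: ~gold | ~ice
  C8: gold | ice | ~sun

The clause (ice) is unit, so ice = 1.
The clause (damp) is unit, so damp = 1.
The clause (gold) is unit, so gold = 1.
Now (~gold) is unsatisfied and unit — conflict.
No assignment satisfies every clause.

No, unsatisfiable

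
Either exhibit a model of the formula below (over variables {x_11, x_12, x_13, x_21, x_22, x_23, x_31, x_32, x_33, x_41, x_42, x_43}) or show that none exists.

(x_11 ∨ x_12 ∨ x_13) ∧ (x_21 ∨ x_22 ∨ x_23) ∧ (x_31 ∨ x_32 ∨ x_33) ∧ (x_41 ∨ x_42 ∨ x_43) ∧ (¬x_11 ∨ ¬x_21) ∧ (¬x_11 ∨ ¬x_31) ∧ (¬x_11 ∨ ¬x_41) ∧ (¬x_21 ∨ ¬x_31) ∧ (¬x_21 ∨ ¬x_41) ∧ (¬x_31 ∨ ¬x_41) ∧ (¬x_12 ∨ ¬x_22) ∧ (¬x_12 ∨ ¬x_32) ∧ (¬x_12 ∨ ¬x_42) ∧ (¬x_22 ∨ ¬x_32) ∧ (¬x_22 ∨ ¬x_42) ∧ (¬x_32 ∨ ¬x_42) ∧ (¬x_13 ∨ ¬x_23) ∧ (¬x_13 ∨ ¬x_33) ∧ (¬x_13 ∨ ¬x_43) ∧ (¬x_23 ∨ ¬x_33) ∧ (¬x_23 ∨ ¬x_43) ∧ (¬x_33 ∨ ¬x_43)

UNSATISFIABLE

Try x_11 = False.
Try x_12 = True.
(¬x_22) alone gives x_22 = False.
(¬x_32) alone gives x_32 = False.
(¬x_42) alone gives x_42 = False.
Try x_21 = True.
(¬x_31) alone gives x_31 = False.
(x_33) alone gives x_33 = True.
(¬x_41) alone gives x_41 = False.
(x_43) alone gives x_43 = True.
That conflicts with the unit clause (¬x_43).
That branch fails; take x_21 = False instead.
(x_23) alone gives x_23 = True.
(¬x_13) alone gives x_13 = False.
(¬x_33) alone gives x_33 = False.
(x_31) alone gives x_31 = True.
(¬x_41) alone gives x_41 = False.
(x_43) alone gives x_43 = True.
That conflicts with the unit clause (¬x_43).
Both values of x_21 lead to a conflict.
That branch fails; take x_12 = False instead.
(x_13) alone gives x_13 = True.
(¬x_23) alone gives x_23 = False.
(¬x_33) alone gives x_33 = False.
(¬x_43) alone gives x_43 = False.
Try x_21 = True.
(¬x_31) alone gives x_31 = False.
(x_32) alone gives x_32 = True.
(¬x_41) alone gives x_41 = False.
(x_42) alone gives x_42 = True.
That conflicts with the unit clause (¬x_42).
That branch fails; take x_21 = False instead.
(x_22) alone gives x_22 = True.
(¬x_32) alone gives x_32 = False.
(x_31) alone gives x_31 = True.
(¬x_41) alone gives x_41 = False.
(x_42) alone gives x_42 = True.
That conflicts with the unit clause (¬x_42).
Both values of x_21 lead to a conflict.
Both values of x_12 lead to a conflict.
That branch fails; take x_11 = True instead.
(¬x_21) alone gives x_21 = False.
(¬x_31) alone gives x_31 = False.
(¬x_41) alone gives x_41 = False.
Try x_22 = True.
(¬x_12) alone gives x_12 = False.
(¬x_32) alone gives x_32 = False.
(x_33) alone gives x_33 = True.
(¬x_42) alone gives x_42 = False.
(x_43) alone gives x_43 = True.
That conflicts with the unit clause (¬x_43).
That branch fails; take x_22 = False instead.
(x_23) alone gives x_23 = True.
(¬x_13) alone gives x_13 = False.
(¬x_33) alone gives x_33 = False.
(x_32) alone gives x_32 = True.
(¬x_12) alone gives x_12 = False.
(¬x_42) alone gives x_42 = False.
(x_43) alone gives x_43 = True.
That conflicts with the unit clause (¬x_43).
Both values of x_22 lead to a conflict.
Both values of x_11 lead to a conflict.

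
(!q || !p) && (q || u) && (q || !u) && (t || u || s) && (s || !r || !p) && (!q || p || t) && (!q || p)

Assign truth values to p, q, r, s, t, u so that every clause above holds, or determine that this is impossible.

UNSATISFIABLE

Suppose q = false.
From the singleton clause (u), u = true.
That conflicts with the unit clause (!u).
Backtrack on q: now try q = true.
From the singleton clause (!p), p = false.
That conflicts with the unit clause (p).
Both values of q lead to a conflict.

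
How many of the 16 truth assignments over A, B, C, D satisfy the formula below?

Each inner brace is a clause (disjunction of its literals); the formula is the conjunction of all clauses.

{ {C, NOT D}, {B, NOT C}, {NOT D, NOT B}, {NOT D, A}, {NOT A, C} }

4

There are 2^4 = 16 truth assignments over (A, B, C, D).
Check each against the 5 clauses (columns in the order A, B, C, D):
  F F F F  ✓ satisfies all
  F F F T  ✗ fails (C OR NOT D)
  F F T F  ✗ fails (B OR NOT C)
  F F T T  ✗ fails (B OR NOT C)
  F T F F  ✓ satisfies all
  F T F T  ✗ fails (C OR NOT D)
  F T T F  ✓ satisfies all
  F T T T  ✗ fails (NOT D OR NOT B)
  T F F F  ✗ fails (NOT A OR C)
  T F F T  ✗ fails (C OR NOT D)
  T F T F  ✗ fails (B OR NOT C)
  T F T T  ✗ fails (B OR NOT C)
  T T F F  ✗ fails (NOT A OR C)
  T T F T  ✗ fails (C OR NOT D)
  T T T F  ✓ satisfies all
  T T T T  ✗ fails (NOT D OR NOT B)
4 of the 16 rows are models.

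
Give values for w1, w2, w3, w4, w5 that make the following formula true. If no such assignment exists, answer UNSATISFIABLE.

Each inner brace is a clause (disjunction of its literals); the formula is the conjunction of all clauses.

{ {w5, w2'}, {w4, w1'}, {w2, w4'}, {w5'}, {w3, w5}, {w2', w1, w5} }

w1=0; w2=0; w3=1; w4=0; w5=0

The clause (w5') is unit, so w5 = 0.
The clause (w2') is unit, so w2 = 0.
The clause (w4') is unit, so w4 = 0.
The clause (w1') is unit, so w1 = 0.
The clause (w3) is unit, so w3 = 1.
All clauses are satisfied.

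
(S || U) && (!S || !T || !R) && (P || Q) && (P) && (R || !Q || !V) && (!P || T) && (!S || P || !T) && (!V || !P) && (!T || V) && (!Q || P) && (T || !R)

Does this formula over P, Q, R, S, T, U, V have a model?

The clause (P) is unit, so P = true.
The clause (T) is unit, so T = true.
The clause (!V) is unit, so V = false.
That conflicts with the unit clause (V).
No assignment satisfies every clause.

No, unsatisfiable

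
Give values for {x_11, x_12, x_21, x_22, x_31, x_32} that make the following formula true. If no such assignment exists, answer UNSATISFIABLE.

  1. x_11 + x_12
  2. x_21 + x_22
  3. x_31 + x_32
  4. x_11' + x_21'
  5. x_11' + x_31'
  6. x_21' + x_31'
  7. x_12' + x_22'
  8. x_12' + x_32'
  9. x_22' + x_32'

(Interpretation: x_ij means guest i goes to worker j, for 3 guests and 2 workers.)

Case x_11 = 1:
Unit clause (x_21') forces x_21 = 0.
Unit clause (x_22) forces x_22 = 1.
Unit clause (x_31') forces x_31 = 0.
Unit clause (x_32) forces x_32 = 1.
Now (x_32') is unsatisfied and unit — conflict.
That branch fails; take x_11 = 0 instead.
Unit clause (x_12) forces x_12 = 1.
Unit clause (x_22') forces x_22 = 0.
Unit clause (x_21) forces x_21 = 1.
Unit clause (x_31') forces x_31 = 0.
Unit clause (x_32) forces x_32 = 1.
Now (x_32') is unsatisfied and unit — conflict.
Both values of x_11 lead to a conflict.

UNSATISFIABLE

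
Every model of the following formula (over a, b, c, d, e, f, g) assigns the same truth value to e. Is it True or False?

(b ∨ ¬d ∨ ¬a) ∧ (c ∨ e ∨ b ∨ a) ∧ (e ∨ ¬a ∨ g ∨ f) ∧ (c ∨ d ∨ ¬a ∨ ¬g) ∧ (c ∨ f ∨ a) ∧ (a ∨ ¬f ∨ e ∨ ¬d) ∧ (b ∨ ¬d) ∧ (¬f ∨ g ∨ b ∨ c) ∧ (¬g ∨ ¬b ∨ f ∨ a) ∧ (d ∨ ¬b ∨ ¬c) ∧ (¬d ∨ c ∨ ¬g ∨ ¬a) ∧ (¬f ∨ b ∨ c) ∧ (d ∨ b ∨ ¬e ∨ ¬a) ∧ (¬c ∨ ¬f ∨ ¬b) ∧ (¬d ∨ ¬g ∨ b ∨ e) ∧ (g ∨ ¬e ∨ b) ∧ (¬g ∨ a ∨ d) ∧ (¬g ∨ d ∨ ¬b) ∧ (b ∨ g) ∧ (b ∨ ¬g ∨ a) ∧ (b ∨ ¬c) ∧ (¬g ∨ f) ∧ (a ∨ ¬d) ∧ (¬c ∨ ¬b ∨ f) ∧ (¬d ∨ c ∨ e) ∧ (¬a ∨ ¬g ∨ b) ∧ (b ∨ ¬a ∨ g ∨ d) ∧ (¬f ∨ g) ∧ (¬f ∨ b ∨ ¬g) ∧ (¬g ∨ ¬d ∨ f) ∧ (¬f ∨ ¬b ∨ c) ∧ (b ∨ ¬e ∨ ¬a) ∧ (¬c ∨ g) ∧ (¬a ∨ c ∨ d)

Suppose e = False.
Branch on b: set b = True.
Branch on d: set d = True.
Unit clause (a) forces a = True.
Unit clause (c) forces c = True.
Unit clause (¬f) forces f = False.
Now (f) is unsatisfied and unit — conflict.
Undo d and try d = False.
Unit clause (¬c) forces c = False.
Unit clause (¬g) forces g = False.
Unit clause (¬f) forces f = False.
Unit clause (¬a) forces a = False.
Now (a) is unsatisfied and unit — conflict.
Both values of d lead to a conflict.
Undo b and try b = False.
Unit clause (¬d) forces d = False.
Unit clause (g) forces g = True.
Unit clause (a) forces a = True.
Now (¬a) is unsatisfied and unit — conflict.
Both values of b lead to a conflict.
So every satisfying assignment has e = True.

True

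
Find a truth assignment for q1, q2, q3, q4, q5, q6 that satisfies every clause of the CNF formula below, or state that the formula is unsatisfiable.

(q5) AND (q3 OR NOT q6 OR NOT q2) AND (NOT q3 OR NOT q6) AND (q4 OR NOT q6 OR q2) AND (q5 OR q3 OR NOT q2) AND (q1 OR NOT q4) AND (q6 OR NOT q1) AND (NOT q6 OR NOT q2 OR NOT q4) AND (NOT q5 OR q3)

q1: false,  q2: false,  q3: true,  q4: false,  q5: true,  q6: false

From the singleton clause (q5), q5 = true.
From the singleton clause (q3), q3 = true.
From the singleton clause (NOT q6), q6 = false.
From the singleton clause (NOT q1), q1 = false.
From the singleton clause (NOT q4), q4 = false.
Every clause is now satisfied; q2 is unconstrained.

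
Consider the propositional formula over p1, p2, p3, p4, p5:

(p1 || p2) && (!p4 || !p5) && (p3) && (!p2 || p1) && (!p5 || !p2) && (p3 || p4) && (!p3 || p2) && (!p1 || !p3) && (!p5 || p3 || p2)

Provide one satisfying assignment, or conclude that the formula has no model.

From the singleton clause (p3), p3 = true.
From the singleton clause (p2), p2 = true.
From the singleton clause (p1), p1 = true.
That conflicts with the unit clause (!p1).

UNSATISFIABLE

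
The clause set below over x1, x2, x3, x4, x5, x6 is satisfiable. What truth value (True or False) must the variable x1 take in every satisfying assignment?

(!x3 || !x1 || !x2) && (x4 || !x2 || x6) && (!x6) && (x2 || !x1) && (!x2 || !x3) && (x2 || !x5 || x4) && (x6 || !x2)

False

Suppose x1 = true.
(!x6) alone gives x6 = false.
(x2) alone gives x2 = true.
But (!x2) is also a unit clause — contradiction.
So every satisfying assignment has x1 = False.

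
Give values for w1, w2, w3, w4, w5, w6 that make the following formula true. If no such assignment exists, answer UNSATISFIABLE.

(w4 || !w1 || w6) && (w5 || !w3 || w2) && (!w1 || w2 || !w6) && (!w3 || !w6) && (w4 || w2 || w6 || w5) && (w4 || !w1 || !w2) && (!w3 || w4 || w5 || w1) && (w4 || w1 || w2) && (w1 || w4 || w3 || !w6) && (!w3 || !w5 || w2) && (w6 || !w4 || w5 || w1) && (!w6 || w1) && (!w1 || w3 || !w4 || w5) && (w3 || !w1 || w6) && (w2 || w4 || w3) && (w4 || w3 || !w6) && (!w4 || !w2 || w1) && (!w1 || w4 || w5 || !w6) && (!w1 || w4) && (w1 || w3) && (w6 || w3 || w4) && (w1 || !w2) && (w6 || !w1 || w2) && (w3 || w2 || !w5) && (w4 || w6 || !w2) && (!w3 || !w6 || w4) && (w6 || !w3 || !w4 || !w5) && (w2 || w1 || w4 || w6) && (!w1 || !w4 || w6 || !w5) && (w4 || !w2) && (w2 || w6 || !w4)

Suppose w3 = false.
Unit clause (w1) forces w1 = true.
Unit clause (w6) forces w6 = true.
Unit clause (w2) forces w2 = true.
Unit clause (w4) forces w4 = true.
Unit clause (w5) forces w5 = true.
All clauses are satisfied.

w1 ↦ true,  w2 ↦ true,  w3 ↦ false,  w4 ↦ true,  w5 ↦ true,  w6 ↦ true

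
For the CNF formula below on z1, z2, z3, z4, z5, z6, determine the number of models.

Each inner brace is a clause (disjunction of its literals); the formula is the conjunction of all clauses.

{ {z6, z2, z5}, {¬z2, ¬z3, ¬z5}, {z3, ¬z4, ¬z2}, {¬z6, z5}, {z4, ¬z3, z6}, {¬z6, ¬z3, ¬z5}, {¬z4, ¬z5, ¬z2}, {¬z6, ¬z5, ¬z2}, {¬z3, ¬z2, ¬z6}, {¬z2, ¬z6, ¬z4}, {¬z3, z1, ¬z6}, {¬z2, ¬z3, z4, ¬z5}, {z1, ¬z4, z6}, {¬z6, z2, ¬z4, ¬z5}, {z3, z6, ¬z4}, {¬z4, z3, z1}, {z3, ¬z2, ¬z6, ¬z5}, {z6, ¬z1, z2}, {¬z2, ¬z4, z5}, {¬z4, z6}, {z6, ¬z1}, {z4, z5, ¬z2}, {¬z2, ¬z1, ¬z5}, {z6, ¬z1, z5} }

4

There are 2^6 = 64 truth assignments over (z1, z2, z3, z4, z5, z6).
Split on z1. With z1 = True, the clauses containing z1 are satisfied and ¬z1 drops from the rest; 1 of the 2^5 = 32 assignments to the other variables satisfy what remains.
With z1 = False, by the same count on the reduced clause set, 3 assignments work.
(One model: z1=F, z2=F, z3=F, z4=F, z5=T, z6=F.)
Total: 1 + 3 = 4.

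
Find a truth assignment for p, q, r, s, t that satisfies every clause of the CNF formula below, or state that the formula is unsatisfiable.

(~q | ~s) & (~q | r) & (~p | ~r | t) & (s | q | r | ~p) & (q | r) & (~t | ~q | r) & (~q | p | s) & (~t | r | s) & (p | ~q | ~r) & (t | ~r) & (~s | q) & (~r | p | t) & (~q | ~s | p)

Branch on q: set q = 0.
Unit clause (r) forces r = 1.
Unit clause (t) forces t = 1.
Unit clause (~s) forces s = 0.
All clauses hold; p can take either value.

p=0; q=0; r=1; s=0; t=1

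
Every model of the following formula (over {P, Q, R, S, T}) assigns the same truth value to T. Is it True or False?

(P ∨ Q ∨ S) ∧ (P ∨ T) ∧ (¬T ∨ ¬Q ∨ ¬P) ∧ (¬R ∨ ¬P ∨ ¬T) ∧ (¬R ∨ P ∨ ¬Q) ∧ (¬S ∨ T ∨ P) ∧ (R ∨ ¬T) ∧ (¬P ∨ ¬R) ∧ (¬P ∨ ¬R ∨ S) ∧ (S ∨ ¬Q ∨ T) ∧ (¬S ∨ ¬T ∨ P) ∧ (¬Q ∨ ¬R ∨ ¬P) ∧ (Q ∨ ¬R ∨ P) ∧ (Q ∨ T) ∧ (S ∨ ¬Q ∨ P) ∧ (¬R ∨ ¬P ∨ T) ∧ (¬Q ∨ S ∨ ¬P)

False

Suppose T = True.
From the singleton clause (R), R = True.
From the singleton clause (¬P), P = False.
From the singleton clause (¬Q), Q = False.
That conflicts with the unit clause (Q).
So every satisfying assignment has T = False.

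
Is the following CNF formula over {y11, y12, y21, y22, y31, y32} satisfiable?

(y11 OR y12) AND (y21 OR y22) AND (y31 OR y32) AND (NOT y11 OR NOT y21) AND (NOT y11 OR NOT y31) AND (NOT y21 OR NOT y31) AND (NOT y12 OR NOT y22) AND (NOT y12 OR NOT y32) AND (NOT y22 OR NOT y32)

Suppose y11 = true.
Unit clause (NOT y21) forces y21 = false.
Unit clause (y22) forces y22 = true.
Unit clause (NOT y31) forces y31 = false.
Unit clause (y32) forces y32 = true.
But (NOT y32) is also a unit clause — contradiction.
So y11 must be the other value — set y11 = false.
Unit clause (y12) forces y12 = true.
Unit clause (NOT y22) forces y22 = false.
Unit clause (y21) forces y21 = true.
Unit clause (NOT y31) forces y31 = false.
Unit clause (y32) forces y32 = true.
But (NOT y32) is also a unit clause — contradiction.
Neither y11 = true nor y11 = false works.
No assignment satisfies every clause.

Unsatisfiable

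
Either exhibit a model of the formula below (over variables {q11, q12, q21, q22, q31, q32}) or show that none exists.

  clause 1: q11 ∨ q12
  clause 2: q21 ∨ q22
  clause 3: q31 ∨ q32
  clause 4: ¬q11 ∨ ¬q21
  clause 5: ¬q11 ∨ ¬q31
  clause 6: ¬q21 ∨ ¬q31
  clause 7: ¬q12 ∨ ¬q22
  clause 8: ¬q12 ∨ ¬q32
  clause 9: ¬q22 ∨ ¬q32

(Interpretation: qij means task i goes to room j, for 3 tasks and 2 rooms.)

UNSATISFIABLE

Try q11 = True.
Unit clause (¬q21) forces q21 = False.
Unit clause (q22) forces q22 = True.
Unit clause (¬q31) forces q31 = False.
Unit clause (q32) forces q32 = True.
That conflicts with the unit clause (¬q32).
That branch fails; take q11 = False instead.
Unit clause (q12) forces q12 = True.
Unit clause (¬q22) forces q22 = False.
Unit clause (q21) forces q21 = True.
Unit clause (¬q31) forces q31 = False.
Unit clause (q32) forces q32 = True.
That conflicts with the unit clause (¬q32).
Neither q11 = True nor q11 = False works.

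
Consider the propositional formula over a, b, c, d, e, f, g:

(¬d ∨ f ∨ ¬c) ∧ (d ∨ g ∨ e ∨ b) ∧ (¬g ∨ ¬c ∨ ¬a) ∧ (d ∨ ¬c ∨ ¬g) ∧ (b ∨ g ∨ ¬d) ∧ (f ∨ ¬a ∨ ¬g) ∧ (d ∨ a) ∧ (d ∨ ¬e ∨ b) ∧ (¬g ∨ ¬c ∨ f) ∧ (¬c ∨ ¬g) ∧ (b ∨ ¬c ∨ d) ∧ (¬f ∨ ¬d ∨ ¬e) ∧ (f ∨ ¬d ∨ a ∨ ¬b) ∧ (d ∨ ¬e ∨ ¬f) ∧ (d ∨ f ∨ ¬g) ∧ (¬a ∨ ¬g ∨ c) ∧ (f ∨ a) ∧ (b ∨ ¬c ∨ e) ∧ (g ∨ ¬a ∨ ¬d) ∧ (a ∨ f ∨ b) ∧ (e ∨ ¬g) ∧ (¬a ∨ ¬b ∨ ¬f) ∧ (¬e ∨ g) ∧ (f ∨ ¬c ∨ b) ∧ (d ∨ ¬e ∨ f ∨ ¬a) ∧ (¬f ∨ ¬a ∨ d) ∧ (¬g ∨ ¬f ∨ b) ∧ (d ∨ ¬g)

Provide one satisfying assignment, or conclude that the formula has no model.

a ↦ False, b ↦ True, c ↦ True, d ↦ True, e ↦ False, f ↦ True, g ↦ False

Suppose d = True.
Suppose f = True.
The clause (¬e) is unit, so e = False.
The clause (¬g) is unit, so g = False.
The clause (b) is unit, so b = True.
The clause (¬a) is unit, so a = False.
All clauses hold; c can take either value.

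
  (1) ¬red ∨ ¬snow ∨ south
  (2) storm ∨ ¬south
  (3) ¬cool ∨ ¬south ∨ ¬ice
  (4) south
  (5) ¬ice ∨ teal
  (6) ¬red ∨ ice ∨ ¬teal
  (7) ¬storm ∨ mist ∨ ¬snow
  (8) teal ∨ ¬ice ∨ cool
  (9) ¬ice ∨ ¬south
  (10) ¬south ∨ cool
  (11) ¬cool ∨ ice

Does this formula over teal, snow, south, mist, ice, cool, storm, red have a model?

Unsatisfiable

Unit clause (south) forces south = True.
Unit clause (storm) forces storm = True.
Unit clause (¬ice) forces ice = False.
Unit clause (cool) forces cool = True.
That conflicts with the unit clause (¬cool).
No assignment satisfies every clause.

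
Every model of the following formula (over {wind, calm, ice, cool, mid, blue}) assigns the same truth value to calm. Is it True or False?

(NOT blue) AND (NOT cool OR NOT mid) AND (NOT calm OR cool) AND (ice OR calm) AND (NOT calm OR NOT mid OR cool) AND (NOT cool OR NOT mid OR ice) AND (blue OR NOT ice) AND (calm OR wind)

Suppose calm = false.
The clause (NOT blue) is unit, so blue = false.
The clause (ice) is unit, so ice = true.
But (NOT ice) is also a unit clause — contradiction.
So every satisfying assignment has calm = True.

True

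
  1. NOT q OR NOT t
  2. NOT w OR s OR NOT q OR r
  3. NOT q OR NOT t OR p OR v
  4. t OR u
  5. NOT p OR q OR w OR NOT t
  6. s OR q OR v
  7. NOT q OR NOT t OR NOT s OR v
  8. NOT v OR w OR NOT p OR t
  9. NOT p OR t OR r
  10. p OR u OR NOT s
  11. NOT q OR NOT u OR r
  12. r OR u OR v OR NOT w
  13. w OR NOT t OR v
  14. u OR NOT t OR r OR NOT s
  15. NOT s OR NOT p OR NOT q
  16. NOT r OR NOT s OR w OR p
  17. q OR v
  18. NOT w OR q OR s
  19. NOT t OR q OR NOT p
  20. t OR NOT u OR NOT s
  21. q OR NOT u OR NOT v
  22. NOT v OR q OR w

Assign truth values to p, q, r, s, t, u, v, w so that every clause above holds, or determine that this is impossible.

Try q = true.
Unit clause (NOT t) forces t = false.
Unit clause (u) forces u = true.
Unit clause (r) forces r = true.
Unit clause (NOT s) forces s = false.
Try v = true.
Try w = true.
No clause remains; p is free.

p: true; q: true; r: true; s: false; t: false; u: true; v: true; w: true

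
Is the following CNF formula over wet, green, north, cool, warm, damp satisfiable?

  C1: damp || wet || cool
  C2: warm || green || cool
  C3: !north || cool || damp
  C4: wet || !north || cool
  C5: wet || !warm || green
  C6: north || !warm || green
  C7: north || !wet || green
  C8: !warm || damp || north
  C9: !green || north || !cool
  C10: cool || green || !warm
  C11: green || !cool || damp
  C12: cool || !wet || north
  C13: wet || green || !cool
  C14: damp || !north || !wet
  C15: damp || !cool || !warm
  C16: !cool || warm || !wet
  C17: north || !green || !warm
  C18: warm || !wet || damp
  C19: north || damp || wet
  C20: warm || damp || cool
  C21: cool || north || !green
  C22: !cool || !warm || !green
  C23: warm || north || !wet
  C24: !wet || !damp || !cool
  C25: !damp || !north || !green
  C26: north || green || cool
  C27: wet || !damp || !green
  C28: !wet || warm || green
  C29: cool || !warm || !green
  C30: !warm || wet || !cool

Case damp = false:
Case wet = false:
The clause (cool) is unit, so cool = true.
The clause (green) is unit, so green = true.
The clause (north) is unit, so north = true.
The clause (!warm) is unit, so warm = false.
This assignment satisfies each clause.
A satisfying assignment: wet=false, green=true, north=true, cool=true, warm=false, damp=false.

Yes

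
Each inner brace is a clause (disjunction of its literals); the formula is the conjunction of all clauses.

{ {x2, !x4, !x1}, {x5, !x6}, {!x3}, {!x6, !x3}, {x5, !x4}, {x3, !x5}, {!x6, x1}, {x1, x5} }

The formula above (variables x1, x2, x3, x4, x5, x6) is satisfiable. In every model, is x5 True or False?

Suppose x5 = true.
(!x3) alone gives x3 = false.
That conflicts with the unit clause (x3).
So every satisfying assignment has x5 = False.

False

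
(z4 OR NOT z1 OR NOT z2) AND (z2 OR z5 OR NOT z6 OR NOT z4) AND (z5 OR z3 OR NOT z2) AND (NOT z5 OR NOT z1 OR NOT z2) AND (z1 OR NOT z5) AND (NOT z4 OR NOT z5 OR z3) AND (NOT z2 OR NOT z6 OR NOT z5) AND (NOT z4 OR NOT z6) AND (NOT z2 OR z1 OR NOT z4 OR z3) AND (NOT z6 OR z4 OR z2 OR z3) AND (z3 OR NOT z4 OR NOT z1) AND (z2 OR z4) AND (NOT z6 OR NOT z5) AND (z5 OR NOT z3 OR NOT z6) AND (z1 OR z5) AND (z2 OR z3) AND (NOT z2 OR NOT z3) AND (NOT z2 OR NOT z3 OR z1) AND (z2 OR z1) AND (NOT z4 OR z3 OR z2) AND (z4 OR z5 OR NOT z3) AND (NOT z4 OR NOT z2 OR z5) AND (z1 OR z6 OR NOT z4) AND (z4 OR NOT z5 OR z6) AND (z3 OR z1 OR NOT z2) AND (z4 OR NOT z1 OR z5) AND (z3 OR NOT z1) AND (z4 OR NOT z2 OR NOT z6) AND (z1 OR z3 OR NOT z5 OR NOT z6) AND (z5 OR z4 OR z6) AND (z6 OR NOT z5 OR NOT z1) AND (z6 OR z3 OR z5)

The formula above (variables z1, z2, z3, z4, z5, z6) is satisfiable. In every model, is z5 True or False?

Suppose z5 = true.
(z1) alone gives z1 = true.
(NOT z2) alone gives z2 = false.
(z4) alone gives z4 = true.
(z3) alone gives z3 = true.
(NOT z6) alone gives z6 = false.
But (z6) is also a unit clause — contradiction.
So every satisfying assignment has z5 = False.

False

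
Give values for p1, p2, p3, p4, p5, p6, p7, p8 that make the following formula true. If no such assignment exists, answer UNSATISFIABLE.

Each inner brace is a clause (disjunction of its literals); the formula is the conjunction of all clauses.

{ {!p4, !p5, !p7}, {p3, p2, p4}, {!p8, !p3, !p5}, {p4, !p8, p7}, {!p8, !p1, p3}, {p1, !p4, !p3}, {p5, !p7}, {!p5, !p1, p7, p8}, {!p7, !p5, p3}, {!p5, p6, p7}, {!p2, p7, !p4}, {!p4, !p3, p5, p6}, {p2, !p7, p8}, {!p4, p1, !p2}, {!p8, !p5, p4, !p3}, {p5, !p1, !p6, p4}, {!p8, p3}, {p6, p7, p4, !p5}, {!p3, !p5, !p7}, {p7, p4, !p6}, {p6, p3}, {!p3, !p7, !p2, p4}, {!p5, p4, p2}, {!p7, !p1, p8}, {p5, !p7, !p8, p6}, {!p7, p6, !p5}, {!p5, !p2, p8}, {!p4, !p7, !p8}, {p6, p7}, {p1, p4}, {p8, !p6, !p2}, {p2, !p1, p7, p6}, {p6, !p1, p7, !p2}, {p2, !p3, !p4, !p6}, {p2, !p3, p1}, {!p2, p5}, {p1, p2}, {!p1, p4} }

p1: true; p2: false; p3: false; p4: true; p5: false; p6: true; p7: false; p8: false

Try p5 = false.
From the singleton clause (!p7), p7 = false.
From the singleton clause (p6), p6 = true.
From the singleton clause (p4), p4 = true.
From the singleton clause (!p2), p2 = false.
From the singleton clause (!p3), p3 = false.
From the singleton clause (!p8), p8 = false.
From the singleton clause (p1), p1 = true.
Every clause now holds.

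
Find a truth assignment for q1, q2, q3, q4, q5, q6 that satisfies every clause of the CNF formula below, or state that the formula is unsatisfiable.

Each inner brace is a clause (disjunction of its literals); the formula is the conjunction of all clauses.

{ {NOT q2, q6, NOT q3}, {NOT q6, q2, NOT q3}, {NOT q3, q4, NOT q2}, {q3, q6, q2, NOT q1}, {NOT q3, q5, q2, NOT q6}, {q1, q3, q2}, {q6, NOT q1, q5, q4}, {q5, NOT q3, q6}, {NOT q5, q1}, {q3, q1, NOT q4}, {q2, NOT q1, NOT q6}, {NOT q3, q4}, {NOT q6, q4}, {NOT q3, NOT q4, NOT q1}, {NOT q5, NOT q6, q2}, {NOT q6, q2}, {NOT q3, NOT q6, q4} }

q1 ↦ true; q2 ↦ true; q3 ↦ false; q4 ↦ true; q5 ↦ true; q6 ↦ false

Case q5 = true:
(q1) alone gives q1 = true.
Case q2 = true:
Case q6 = false:
(NOT q3) alone gives q3 = false.
No clause remains; q4 is free.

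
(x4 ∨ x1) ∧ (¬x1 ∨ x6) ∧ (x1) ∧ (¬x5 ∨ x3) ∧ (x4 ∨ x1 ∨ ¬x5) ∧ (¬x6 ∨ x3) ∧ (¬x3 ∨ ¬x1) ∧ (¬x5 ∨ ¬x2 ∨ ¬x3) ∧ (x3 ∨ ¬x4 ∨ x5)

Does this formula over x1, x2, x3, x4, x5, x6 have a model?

Unsatisfiable

Unit clause (x1) forces x1 = True.
Unit clause (x6) forces x6 = True.
Unit clause (x3) forces x3 = True.
But (¬x3) is also a unit clause — contradiction.
No assignment satisfies every clause.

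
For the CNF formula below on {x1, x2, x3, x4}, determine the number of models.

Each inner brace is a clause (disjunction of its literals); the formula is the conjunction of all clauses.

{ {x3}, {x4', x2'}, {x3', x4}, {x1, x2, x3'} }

There are 2^4 = 16 truth assignments over (x1, x2, x3, x4).
Check each against the 4 clauses (columns in the order x1, x2, x3, x4):
  F F F F  ✗ fails (x3)
  F F F T  ✗ fails (x3)
  F F T F  ✗ fails (x3' + x4)
  F F T T  ✗ fails (x1 + x2 + x3')
  F T F F  ✗ fails (x3)
  F T F T  ✗ fails (x3)
  F T T F  ✗ fails (x3' + x4)
  F T T T  ✗ fails (x4' + x2')
  T F F F  ✗ fails (x3)
  T F F T  ✗ fails (x3)
  T F T F  ✗ fails (x3' + x4)
  T F T T  ✓ satisfies all
  T T F F  ✗ fails (x3)
  T T F T  ✗ fails (x3)
  T T T F  ✗ fails (x3' + x4)
  T T T T  ✗ fails (x4' + x2')
1 of the 16 rows is a model.

1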